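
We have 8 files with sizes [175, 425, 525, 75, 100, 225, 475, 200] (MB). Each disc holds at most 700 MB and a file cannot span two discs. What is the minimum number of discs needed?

Total = 525 + 475 + 425 + 225 + 200 + 175 + 100 + 75 = 2200 MB.
Lower bound: ⌈2200/700⌉ = 4 discs.
A packing using 4 discs:
  disc 1: 525 + 175 = 700
  disc 2: 475 + 225 = 700
  disc 3: 425 + 200 + 75 = 700
  disc 4: 100 = 100
This matches the lower bound, so 4 is optimal.

4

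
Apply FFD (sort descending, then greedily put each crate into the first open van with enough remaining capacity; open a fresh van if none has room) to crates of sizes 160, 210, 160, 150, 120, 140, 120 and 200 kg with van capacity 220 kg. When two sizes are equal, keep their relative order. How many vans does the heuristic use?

Sorted descending: 210, 200, 160, 160, 150, 140, 120, 120.
  210 → van 1 (new)  [load 210/220]
  200 → van 2 (new)  [load 200/220]
  160 → van 3 (new)  [load 160/220]
  160 → van 4 (new)  [load 160/220]
  150 → van 5 (new)  [load 150/220]
  140 → van 6 (new)  [load 140/220]
  120 → van 7 (new)  [load 120/220]
  120 → van 8 (new)  [load 120/220]
8 vans opened.

8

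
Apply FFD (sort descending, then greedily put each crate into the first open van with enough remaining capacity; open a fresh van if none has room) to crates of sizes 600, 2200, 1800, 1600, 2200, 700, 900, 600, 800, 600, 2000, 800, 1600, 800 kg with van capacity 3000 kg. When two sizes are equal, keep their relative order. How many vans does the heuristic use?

Sorted descending: 2200, 2200, 2000, 1800, 1600, 1600, 900, 800, 800, 800, 700, 600, 600, 600.
  2200 → van 1 (new)  [load 2200/3000]
  2200 → van 2 (new)  [load 2200/3000]
  2000 → van 3 (new)  [load 2000/3000]
  1800 → van 4 (new)  [load 1800/3000]
  1600 → van 5 (new)  [load 1600/3000]
  1600 → van 6 (new)  [load 1600/3000]
  900 → van 3  [load 2900/3000]
  800 → van 1  [load 3000/3000]
  800 → van 2  [load 3000/3000]
  800 → van 4  [load 2600/3000]
  700 → van 5  [load 2300/3000]
  600 → van 5  [load 2900/3000]
  600 → van 6  [load 2200/3000]
  600 → van 6  [load 2800/3000]
6 vans opened.

6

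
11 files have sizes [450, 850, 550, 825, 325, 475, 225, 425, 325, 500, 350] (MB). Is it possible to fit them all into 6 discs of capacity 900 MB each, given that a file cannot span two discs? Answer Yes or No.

No

Total = 5300 MB; ⌈5300/900⌉ = 6.
The bound of 6 does not rule out 6, but exhaustive search shows no assignment into 6 discs of capacity 900 MB exists — the minimum is 7.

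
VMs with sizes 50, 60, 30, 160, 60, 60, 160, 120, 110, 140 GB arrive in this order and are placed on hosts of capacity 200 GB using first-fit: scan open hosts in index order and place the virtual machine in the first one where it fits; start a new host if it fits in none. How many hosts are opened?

6

  50 → host 1 (new)  [load 50/200]
  60 → host 1  [load 110/200]
  30 → host 1  [load 140/200]
  160 → host 2 (new)  [load 160/200]
  60 → host 1  [load 200/200]
  60 → host 3 (new)  [load 60/200]
  160 → host 4 (new)  [load 160/200]
  120 → host 3  [load 180/200]
  110 → host 5 (new)  [load 110/200]
  140 → host 6 (new)  [load 140/200]
6 hosts opened.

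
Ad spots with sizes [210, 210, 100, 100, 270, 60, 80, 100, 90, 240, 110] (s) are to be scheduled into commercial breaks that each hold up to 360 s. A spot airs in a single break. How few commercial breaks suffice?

Total = 270 + 240 + 210 + 210 + 110 + 100 + 100 + 100 + 90 + 80 + 60 = 1570 s.
Lower bound: ⌈1570/360⌉ = 5 commercial breaks.
A packing using 5 commercial breaks:
  break 1: 270 + 90 = 360
  break 2: 240 + 110 = 350
  break 3: 210 + 100 = 310
  break 4: 210 + 100 = 310
  break 5: 100 + 80 + 60 = 240
This matches the lower bound, so 5 is optimal.

5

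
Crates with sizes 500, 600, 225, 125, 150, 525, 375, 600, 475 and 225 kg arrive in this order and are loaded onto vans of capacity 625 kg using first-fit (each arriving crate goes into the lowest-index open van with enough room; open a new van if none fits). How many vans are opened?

7

  500 → van 1 (new)  [load 500/625]
  600 → van 2 (new)  [load 600/625]
  225 → van 3 (new)  [load 225/625]
  125 → van 1  [load 625/625]
  150 → van 3  [load 375/625]
  525 → van 4 (new)  [load 525/625]
  375 → van 5 (new)  [load 375/625]
  600 → van 6 (new)  [load 600/625]
  475 → van 7 (new)  [load 475/625]
  225 → van 3  [load 600/625]
7 vans opened.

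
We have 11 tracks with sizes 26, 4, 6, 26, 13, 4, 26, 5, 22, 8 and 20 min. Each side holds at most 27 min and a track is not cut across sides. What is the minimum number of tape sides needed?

7

Total = 26 + 26 + 26 + 22 + 20 + 13 + 8 + 6 + 5 + 4 + 4 = 160 min.
Lower bound: ⌈160/27⌉ = 6 tape sides.
A packing using 7 tape sides:
  side 1: 26 = 26
  side 2: 26 = 26
  side 3: 26 = 26
  side 4: 22 + 5 = 27
  side 5: 20 + 6 = 26
  side 6: 13 + 8 + 4 = 25
  side 7: 4 = 4
No arrangement into 6 tape sides stays within capacity, so 7 is optimal.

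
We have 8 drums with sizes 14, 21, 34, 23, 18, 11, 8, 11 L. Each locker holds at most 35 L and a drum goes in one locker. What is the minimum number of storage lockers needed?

Total = 34 + 23 + 21 + 18 + 14 + 11 + 11 + 8 = 140 L.
Lower bound: ⌈140/35⌉ = 4 storage lockers.
A packing using 5 storage lockers:
  locker 1: 34 = 34
  locker 2: 23 + 11 = 34
  locker 3: 21 + 14 = 35
  locker 4: 18 + 11 = 29
  locker 5: 8 = 8
No arrangement into 4 storage lockers stays within capacity, so 5 is optimal.

5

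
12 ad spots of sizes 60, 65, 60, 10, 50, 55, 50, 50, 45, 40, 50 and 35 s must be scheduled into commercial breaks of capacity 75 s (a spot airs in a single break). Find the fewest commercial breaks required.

10

Total = 65 + 60 + 60 + 55 + 50 + 50 + 50 + 50 + 45 + 40 + 35 + 10 = 570 s.
Lower bound: ⌈570/75⌉ = 8 commercial breaks.
Also, 10 ad spots each exceed 75/2 s, and no two of those can share a break, so at least 10 commercial breaks are needed.
A packing using 10 commercial breaks:
  break 1: 65 + 10 = 75
  break 2: 60 = 60
  break 3: 60 = 60
  break 4: 55 = 55
  break 5: 50 = 50
  break 6: 50 = 50
  break 7: 50 = 50
  break 8: 50 = 50
  break 9: 45 = 45
  break 10: 40 + 35 = 75
This matches the lower bound, so 10 is optimal.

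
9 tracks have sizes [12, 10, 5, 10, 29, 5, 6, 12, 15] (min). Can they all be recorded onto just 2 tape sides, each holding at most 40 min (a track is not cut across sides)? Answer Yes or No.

No

Total = 104 min; ⌈104/40⌉ = 3.
At least 3 tape sides are required, but only 2 are allowed.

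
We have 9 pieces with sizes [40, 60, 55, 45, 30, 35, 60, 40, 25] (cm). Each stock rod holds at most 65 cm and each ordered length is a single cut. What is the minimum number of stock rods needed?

Total = 60 + 60 + 55 + 45 + 40 + 40 + 35 + 30 + 25 = 390 cm.
Lower bound: ⌈390/65⌉ = 6 stock rods.
Also, 7 pieces each exceed 65/2 cm, and no two of those can share a stock rod, so at least 7 stock rods are needed.
A packing using 7 stock rods:
  stock rod 1: 60 = 60
  stock rod 2: 60 = 60
  stock rod 3: 55 = 55
  stock rod 4: 45 = 45
  stock rod 5: 40 + 25 = 65
  stock rod 6: 40 = 40
  stock rod 7: 35 + 30 = 65
This matches the lower bound, so 7 is optimal.

7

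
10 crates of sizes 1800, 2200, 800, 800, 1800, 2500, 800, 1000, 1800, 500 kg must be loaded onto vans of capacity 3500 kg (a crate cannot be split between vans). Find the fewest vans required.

Total = 2500 + 2200 + 1800 + 1800 + 1800 + 1000 + 800 + 800 + 800 + 500 = 14000 kg.
Lower bound: ⌈14000/3500⌉ = 4 vans.
Also, 5 crates each exceed 1750 kg, and no two of those can share a van, so at least 5 vans are needed.
A packing using 5 vans:
  van 1: 2500 + 1000 = 3500
  van 2: 2200 + 800 + 500 = 3500
  van 3: 1800 + 800 + 800 = 3400
  van 4: 1800 = 1800
  van 5: 1800 = 1800
This matches the lower bound, so 5 is optimal.

5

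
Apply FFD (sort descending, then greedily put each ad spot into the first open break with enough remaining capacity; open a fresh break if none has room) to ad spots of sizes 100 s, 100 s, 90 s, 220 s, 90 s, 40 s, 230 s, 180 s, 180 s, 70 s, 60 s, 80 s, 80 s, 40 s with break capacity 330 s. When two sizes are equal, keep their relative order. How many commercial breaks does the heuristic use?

5

Sorted descending: 230, 220, 180, 180, 100, 100, 90, 90, 80, 80, 70, 60, 40, 40.
  230 → break 1 (new)  [load 230/330]
  220 → break 2 (new)  [load 220/330]
  180 → break 3 (new)  [load 180/330]
  180 → break 4 (new)  [load 180/330]
  100 → break 1  [load 330/330]
  100 → break 2  [load 320/330]
  90 → break 3  [load 270/330]
  90 → break 4  [load 270/330]
  80 → break 5 (new)  [load 80/330]
  80 → break 5  [load 160/330]
  70 → break 5  [load 230/330]
  60 → break 3  [load 330/330]
  40 → break 4  [load 310/330]
  40 → break 5  [load 270/330]
5 commercial breaks opened.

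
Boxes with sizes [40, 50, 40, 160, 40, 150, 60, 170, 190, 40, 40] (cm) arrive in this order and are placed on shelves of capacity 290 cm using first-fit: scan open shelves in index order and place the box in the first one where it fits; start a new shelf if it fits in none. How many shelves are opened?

  40 → shelf 1 (new)  [load 40/290]
  50 → shelf 1  [load 90/290]
  40 → shelf 1  [load 130/290]
  160 → shelf 1  [load 290/290]
  40 → shelf 2 (new)  [load 40/290]
  150 → shelf 2  [load 190/290]
  60 → shelf 2  [load 250/290]
  170 → shelf 3 (new)  [load 170/290]
  190 → shelf 4 (new)  [load 190/290]
  40 → shelf 2  [load 290/290]
  40 → shelf 3  [load 210/290]
4 shelves opened.

4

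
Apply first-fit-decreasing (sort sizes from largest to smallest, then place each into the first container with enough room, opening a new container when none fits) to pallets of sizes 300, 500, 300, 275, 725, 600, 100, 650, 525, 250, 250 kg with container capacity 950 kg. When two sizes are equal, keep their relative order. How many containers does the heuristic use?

6

Sorted descending: 725, 650, 600, 525, 500, 300, 300, 275, 250, 250, 100.
  725 → container 1 (new)  [load 725/950]
  650 → container 2 (new)  [load 650/950]
  600 → container 3 (new)  [load 600/950]
  525 → container 4 (new)  [load 525/950]
  500 → container 5 (new)  [load 500/950]
  300 → container 2  [load 950/950]
  300 → container 3  [load 900/950]
  275 → container 4  [load 800/950]
  250 → container 5  [load 750/950]
  250 → container 6 (new)  [load 250/950]
  100 → container 1  [load 825/950]
6 containers opened.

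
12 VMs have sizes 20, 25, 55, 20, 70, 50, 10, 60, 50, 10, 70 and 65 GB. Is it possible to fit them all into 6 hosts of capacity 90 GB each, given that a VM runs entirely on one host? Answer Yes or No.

Total = 505 GB; ⌈505/90⌉ = 6.
7 VMs each exceed half the capacity and cannot share a host, forcing at least 7 hosts.
At least 7 hosts are required, but only 6 are allowed.

No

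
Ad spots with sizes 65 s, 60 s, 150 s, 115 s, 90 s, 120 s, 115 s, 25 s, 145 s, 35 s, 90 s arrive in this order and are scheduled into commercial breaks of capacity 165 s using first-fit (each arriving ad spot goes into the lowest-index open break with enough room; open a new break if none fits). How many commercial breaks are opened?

  65 → break 1 (new)  [load 65/165]
  60 → break 1  [load 125/165]
  150 → break 2 (new)  [load 150/165]
  115 → break 3 (new)  [load 115/165]
  90 → break 4 (new)  [load 90/165]
  120 → break 5 (new)  [load 120/165]
  115 → break 6 (new)  [load 115/165]
  25 → break 1  [load 150/165]
  145 → break 7 (new)  [load 145/165]
  35 → break 3  [load 150/165]
  90 → break 8 (new)  [load 90/165]
8 commercial breaks opened.

8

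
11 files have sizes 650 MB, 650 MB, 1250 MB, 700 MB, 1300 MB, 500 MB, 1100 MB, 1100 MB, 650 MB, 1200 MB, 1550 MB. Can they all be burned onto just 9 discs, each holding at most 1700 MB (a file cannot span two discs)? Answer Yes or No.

Yes

A valid assignment using 8 discs:
  disc 1: 1550 = 1550
  disc 2: 1300 = 1300
  disc 3: 1250 = 1250
  disc 4: 1200 + 500 = 1700
  disc 5: 1100 = 1100
  disc 6: 1100 = 1100
  disc 7: 700 + 650 = 1350
  disc 8: 650 + 650 = 1300
That uses only 8 ≤ 9, so 9 discs are enough.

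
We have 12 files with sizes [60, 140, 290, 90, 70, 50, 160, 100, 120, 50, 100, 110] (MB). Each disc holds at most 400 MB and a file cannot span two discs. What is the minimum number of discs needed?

4

Total = 290 + 160 + 140 + 120 + 110 + 100 + 100 + 90 + 70 + 60 + 50 + 50 = 1340 MB.
Lower bound: ⌈1340/400⌉ = 4 discs.
A packing using 4 discs:
  disc 1: 290 + 110 = 400
  disc 2: 160 + 140 + 100 = 400
  disc 3: 120 + 100 + 90 + 70 = 380
  disc 4: 60 + 50 + 50 = 160
This matches the lower bound, so 4 is optimal.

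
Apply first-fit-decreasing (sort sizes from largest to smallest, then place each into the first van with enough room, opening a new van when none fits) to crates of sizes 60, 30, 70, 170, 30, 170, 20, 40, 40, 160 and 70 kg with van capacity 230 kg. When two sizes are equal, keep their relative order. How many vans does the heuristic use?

4

Sorted descending: 170, 170, 160, 70, 70, 60, 40, 40, 30, 30, 20.
  170 → van 1 (new)  [load 170/230]
  170 → van 2 (new)  [load 170/230]
  160 → van 3 (new)  [load 160/230]
  70 → van 3  [load 230/230]
  70 → van 4 (new)  [load 70/230]
  60 → van 1  [load 230/230]
  40 → van 2  [load 210/230]
  40 → van 4  [load 110/230]
  30 → van 4  [load 140/230]
  30 → van 4  [load 170/230]
  20 → van 2  [load 230/230]
4 vans opened.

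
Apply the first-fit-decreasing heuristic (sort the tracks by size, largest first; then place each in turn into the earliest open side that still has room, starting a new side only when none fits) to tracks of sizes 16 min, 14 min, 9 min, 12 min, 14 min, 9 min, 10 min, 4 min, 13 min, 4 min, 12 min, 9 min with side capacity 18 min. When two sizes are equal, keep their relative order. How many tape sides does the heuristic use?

9

Sorted descending: 16, 14, 14, 13, 12, 12, 10, 9, 9, 9, 4, 4.
  16 → side 1 (new)  [load 16/18]
  14 → side 2 (new)  [load 14/18]
  14 → side 3 (new)  [load 14/18]
  13 → side 4 (new)  [load 13/18]
  12 → side 5 (new)  [load 12/18]
  12 → side 6 (new)  [load 12/18]
  10 → side 7 (new)  [load 10/18]
  9 → side 8 (new)  [load 9/18]
  9 → side 8  [load 18/18]
  9 → side 9 (new)  [load 9/18]
  4 → side 2  [load 18/18]
  4 → side 3  [load 18/18]
9 tape sides opened.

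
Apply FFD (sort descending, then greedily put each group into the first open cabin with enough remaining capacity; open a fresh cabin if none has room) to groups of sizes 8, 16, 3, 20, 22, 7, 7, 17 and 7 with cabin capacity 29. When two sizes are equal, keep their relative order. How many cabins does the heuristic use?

4

Sorted descending: 22, 20, 17, 16, 8, 7, 7, 7, 3.
  22 → cabin 1 (new)  [load 22/29]
  20 → cabin 2 (new)  [load 20/29]
  17 → cabin 3 (new)  [load 17/29]
  16 → cabin 4 (new)  [load 16/29]
  8 → cabin 2  [load 28/29]
  7 → cabin 1  [load 29/29]
  7 → cabin 3  [load 24/29]
  7 → cabin 4  [load 23/29]
  3 → cabin 3  [load 27/29]
4 cabins opened.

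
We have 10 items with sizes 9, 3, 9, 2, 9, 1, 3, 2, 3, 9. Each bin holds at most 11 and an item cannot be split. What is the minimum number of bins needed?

Total = 9 + 9 + 9 + 9 + 3 + 3 + 3 + 2 + 2 + 1 = 50.
Lower bound: ⌈50/11⌉ = 5 bins.
A packing using 5 bins:
  bin 1: 9 + 2 = 11
  bin 2: 9 + 2 = 11
  bin 3: 9 + 1 = 10
  bin 4: 9 = 9
  bin 5: 3 + 3 + 3 = 9
This matches the lower bound, so 5 is optimal.

5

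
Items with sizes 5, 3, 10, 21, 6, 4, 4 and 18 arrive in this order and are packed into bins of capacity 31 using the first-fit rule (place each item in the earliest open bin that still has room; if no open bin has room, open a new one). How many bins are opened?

  5 → bin 1 (new)  [load 5/31]
  3 → bin 1  [load 8/31]
  10 → bin 1  [load 18/31]
  21 → bin 2 (new)  [load 21/31]
  6 → bin 1  [load 24/31]
  4 → bin 1  [load 28/31]
  4 → bin 2  [load 25/31]
  18 → bin 3 (new)  [load 18/31]
3 bins opened.

3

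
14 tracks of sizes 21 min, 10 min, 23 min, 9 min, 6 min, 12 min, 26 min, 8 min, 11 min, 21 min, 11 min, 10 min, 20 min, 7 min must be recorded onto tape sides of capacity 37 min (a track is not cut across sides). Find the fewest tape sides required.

6

Total = 26 + 23 + 21 + 21 + 20 + 12 + 11 + 11 + 10 + 10 + 9 + 8 + 7 + 6 = 195 min.
Lower bound: ⌈195/37⌉ = 6 tape sides.
A packing using 6 tape sides:
  side 1: 26 + 11 = 37
  side 2: 23 + 12 = 35
  side 3: 21 + 11 = 32
  side 4: 21 + 10 + 6 = 37
  side 5: 20 + 10 + 7 = 37
  side 6: 9 + 8 = 17
This matches the lower bound, so 6 is optimal.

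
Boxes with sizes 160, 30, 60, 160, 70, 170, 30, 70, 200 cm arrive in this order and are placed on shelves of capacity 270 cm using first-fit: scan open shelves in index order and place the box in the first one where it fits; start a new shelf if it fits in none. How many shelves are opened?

4

  160 → shelf 1 (new)  [load 160/270]
  30 → shelf 1  [load 190/270]
  60 → shelf 1  [load 250/270]
  160 → shelf 2 (new)  [load 160/270]
  70 → shelf 2  [load 230/270]
  170 → shelf 3 (new)  [load 170/270]
  30 → shelf 2  [load 260/270]
  70 → shelf 3  [load 240/270]
  200 → shelf 4 (new)  [load 200/270]
4 shelves opened.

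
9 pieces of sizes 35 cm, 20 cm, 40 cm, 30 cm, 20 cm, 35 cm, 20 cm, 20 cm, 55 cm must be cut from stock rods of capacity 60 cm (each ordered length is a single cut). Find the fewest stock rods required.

Total = 55 + 40 + 35 + 35 + 30 + 20 + 20 + 20 + 20 = 275 cm.
Lower bound: ⌈275/60⌉ = 5 stock rods.
A packing using 5 stock rods:
  stock rod 1: 55 = 55
  stock rod 2: 40 + 20 = 60
  stock rod 3: 35 + 20 = 55
  stock rod 4: 35 + 20 = 55
  stock rod 5: 30 + 20 = 50
This matches the lower bound, so 5 is optimal.

5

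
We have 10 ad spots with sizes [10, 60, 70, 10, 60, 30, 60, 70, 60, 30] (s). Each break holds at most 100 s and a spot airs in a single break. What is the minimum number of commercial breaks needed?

Total = 70 + 70 + 60 + 60 + 60 + 60 + 30 + 30 + 10 + 10 = 460 s.
Lower bound: ⌈460/100⌉ = 5 commercial breaks.
Also, 6 ad spots each exceed 50 s, and no two of those can share a break, so at least 6 commercial breaks are needed.
A packing using 6 commercial breaks:
  break 1: 70 + 30 = 100
  break 2: 70 + 30 = 100
  break 3: 60 + 10 + 10 = 80
  break 4: 60 = 60
  break 5: 60 = 60
  break 6: 60 = 60
This matches the lower bound, so 6 is optimal.

6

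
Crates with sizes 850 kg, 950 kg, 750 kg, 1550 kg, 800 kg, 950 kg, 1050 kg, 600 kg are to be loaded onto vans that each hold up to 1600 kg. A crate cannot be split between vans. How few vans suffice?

Total = 1550 + 1050 + 950 + 950 + 850 + 800 + 750 + 600 = 7500 kg.
Lower bound: ⌈7500/1600⌉ = 5 vans.
A packing using 6 vans:
  van 1: 1550 = 1550
  van 2: 1050 = 1050
  van 3: 950 + 600 = 1550
  van 4: 950 = 950
  van 5: 850 + 750 = 1600
  van 6: 800 = 800
No arrangement into 5 vans stays within capacity, so 6 is optimal.

6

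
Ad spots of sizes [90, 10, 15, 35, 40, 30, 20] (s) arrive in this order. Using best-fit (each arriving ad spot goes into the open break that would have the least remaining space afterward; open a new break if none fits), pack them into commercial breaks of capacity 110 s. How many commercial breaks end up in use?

  90 → break 1 (new)  [load 90/110]
  10 → break 1  [load 100/110]
  15 → break 2 (new)  [load 15/110]
  35 → break 2  [load 50/110]
  40 → break 2  [load 90/110]
  30 → break 3 (new)  [load 30/110]
  20 → break 2  [load 110/110]
3 commercial breaks opened.

3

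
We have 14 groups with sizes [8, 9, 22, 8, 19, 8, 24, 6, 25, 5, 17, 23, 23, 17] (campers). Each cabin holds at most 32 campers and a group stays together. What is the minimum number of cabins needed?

8

Total = 25 + 24 + 23 + 23 + 22 + 19 + 17 + 17 + 9 + 8 + 8 + 8 + 6 + 5 = 214 campers.
Lower bound: ⌈214/32⌉ = 7 cabins.
Also, 8 groups each exceed 16 campers, and no two of those can share a cabin, so at least 8 cabins are needed.
A packing using 8 cabins:
  cabin 1: 25 + 6 = 31
  cabin 2: 24 + 8 = 32
  cabin 3: 23 + 9 = 32
  cabin 4: 23 + 8 = 31
  cabin 5: 22 + 8 = 30
  cabin 6: 19 + 5 = 24
  cabin 7: 17 = 17
  cabin 8: 17 = 17
This matches the lower bound, so 8 is optimal.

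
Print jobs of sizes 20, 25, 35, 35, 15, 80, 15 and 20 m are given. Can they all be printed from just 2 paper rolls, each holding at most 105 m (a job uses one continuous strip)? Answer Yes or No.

No

Total = 245 m; ⌈245/105⌉ = 3.
At least 3 paper rolls are required, but only 2 are allowed.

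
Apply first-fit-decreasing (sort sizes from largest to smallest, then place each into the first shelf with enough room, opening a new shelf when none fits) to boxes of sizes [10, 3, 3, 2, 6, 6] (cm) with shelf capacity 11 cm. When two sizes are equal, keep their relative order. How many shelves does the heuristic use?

3

Sorted descending: 10, 6, 6, 3, 3, 2.
  10 → shelf 1 (new)  [load 10/11]
  6 → shelf 2 (new)  [load 6/11]
  6 → shelf 3 (new)  [load 6/11]
  3 → shelf 2  [load 9/11]
  3 → shelf 3  [load 9/11]
  2 → shelf 2  [load 11/11]
3 shelves opened.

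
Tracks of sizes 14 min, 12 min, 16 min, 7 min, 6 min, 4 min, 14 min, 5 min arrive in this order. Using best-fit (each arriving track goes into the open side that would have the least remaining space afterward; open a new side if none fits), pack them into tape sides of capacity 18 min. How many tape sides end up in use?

5

  14 → side 1 (new)  [load 14/18]
  12 → side 2 (new)  [load 12/18]
  16 → side 3 (new)  [load 16/18]
  7 → side 4 (new)  [load 7/18]
  6 → side 2  [load 18/18]
  4 → side 1  [load 18/18]
  14 → side 5 (new)  [load 14/18]
  5 → side 4  [load 12/18]
5 tape sides opened.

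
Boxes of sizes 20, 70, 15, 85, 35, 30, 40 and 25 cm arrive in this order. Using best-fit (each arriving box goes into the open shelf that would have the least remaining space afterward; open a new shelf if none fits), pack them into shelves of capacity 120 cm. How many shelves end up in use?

  20 → shelf 1 (new)  [load 20/120]
  70 → shelf 1  [load 90/120]
  15 → shelf 1  [load 105/120]
  85 → shelf 2 (new)  [load 85/120]
  35 → shelf 2  [load 120/120]
  30 → shelf 3 (new)  [load 30/120]
  40 → shelf 3  [load 70/120]
  25 → shelf 3  [load 95/120]
3 shelves opened.

3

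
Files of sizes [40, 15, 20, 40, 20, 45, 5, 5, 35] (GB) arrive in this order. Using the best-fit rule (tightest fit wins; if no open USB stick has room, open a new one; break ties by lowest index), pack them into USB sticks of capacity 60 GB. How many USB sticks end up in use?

  40 → USB stick 1 (new)  [load 40/60]
  15 → USB stick 1  [load 55/60]
  20 → USB stick 2 (new)  [load 20/60]
  40 → USB stick 2  [load 60/60]
  20 → USB stick 3 (new)  [load 20/60]
  45 → USB stick 4 (new)  [load 45/60]
  5 → USB stick 1  [load 60/60]
  5 → USB stick 4  [load 50/60]
  35 → USB stick 3  [load 55/60]
4 USB sticks opened.

4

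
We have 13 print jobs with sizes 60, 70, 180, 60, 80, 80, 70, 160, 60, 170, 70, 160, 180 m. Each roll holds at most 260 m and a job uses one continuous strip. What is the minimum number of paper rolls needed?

6

Total = 180 + 180 + 170 + 160 + 160 + 80 + 80 + 70 + 70 + 70 + 60 + 60 + 60 = 1400 m.
Lower bound: ⌈1400/260⌉ = 6 paper rolls.
A packing using 6 paper rolls:
  roll 1: 180 + 80 = 260
  roll 2: 180 + 80 = 260
  roll 3: 170 + 70 = 240
  roll 4: 160 + 70 = 230
  roll 5: 160 + 70 = 230
  roll 6: 60 + 60 + 60 = 180
This matches the lower bound, so 6 is optimal.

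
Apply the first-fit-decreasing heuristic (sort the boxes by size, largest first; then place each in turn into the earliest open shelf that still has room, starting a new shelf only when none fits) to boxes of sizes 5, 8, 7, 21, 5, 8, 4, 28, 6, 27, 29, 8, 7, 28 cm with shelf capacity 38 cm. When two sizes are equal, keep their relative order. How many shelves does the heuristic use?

Sorted descending: 29, 28, 28, 27, 21, 8, 8, 8, 7, 7, 6, 5, 5, 4.
  29 → shelf 1 (new)  [load 29/38]
  28 → shelf 2 (new)  [load 28/38]
  28 → shelf 3 (new)  [load 28/38]
  27 → shelf 4 (new)  [load 27/38]
  21 → shelf 5 (new)  [load 21/38]
  8 → shelf 1  [load 37/38]
  8 → shelf 2  [load 36/38]
  8 → shelf 3  [load 36/38]
  7 → shelf 4  [load 34/38]
  7 → shelf 5  [load 28/38]
  6 → shelf 5  [load 34/38]
  5 → shelf 6 (new)  [load 5/38]
  5 → shelf 6  [load 10/38]
  4 → shelf 4  [load 38/38]
6 shelves opened.

6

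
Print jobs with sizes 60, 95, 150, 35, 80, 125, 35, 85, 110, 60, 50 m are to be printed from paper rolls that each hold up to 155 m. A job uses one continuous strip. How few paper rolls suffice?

7

Total = 150 + 125 + 110 + 95 + 85 + 80 + 60 + 60 + 50 + 35 + 35 = 885 m.
Lower bound: ⌈885/155⌉ = 6 paper rolls.
A packing using 7 paper rolls:
  roll 1: 150 = 150
  roll 2: 125 = 125
  roll 3: 110 + 35 = 145
  roll 4: 95 + 60 = 155
  roll 5: 85 + 60 = 145
  roll 6: 80 + 50 = 130
  roll 7: 35 = 35
No arrangement into 6 paper rolls stays within capacity, so 7 is optimal.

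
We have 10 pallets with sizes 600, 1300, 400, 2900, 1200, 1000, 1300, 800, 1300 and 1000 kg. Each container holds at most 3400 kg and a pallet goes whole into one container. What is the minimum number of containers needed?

Total = 2900 + 1300 + 1300 + 1300 + 1200 + 1000 + 1000 + 800 + 600 + 400 = 11800 kg.
Lower bound: ⌈11800/3400⌉ = 4 containers.
A packing using 4 containers:
  container 1: 2900 + 400 = 3300
  container 2: 1300 + 1300 + 800 = 3400
  container 3: 1300 + 1200 + 600 = 3100
  container 4: 1000 + 1000 = 2000
This matches the lower bound, so 4 is optimal.

4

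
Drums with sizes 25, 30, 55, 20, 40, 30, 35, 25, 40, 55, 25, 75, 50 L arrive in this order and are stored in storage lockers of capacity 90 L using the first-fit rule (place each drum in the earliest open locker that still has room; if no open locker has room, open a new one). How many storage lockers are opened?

7

  25 → locker 1 (new)  [load 25/90]
  30 → locker 1  [load 55/90]
  55 → locker 2 (new)  [load 55/90]
  20 → locker 1  [load 75/90]
  40 → locker 3 (new)  [load 40/90]
  30 → locker 2  [load 85/90]
  35 → locker 3  [load 75/90]
  25 → locker 4 (new)  [load 25/90]
  40 → locker 4  [load 65/90]
  55 → locker 5 (new)  [load 55/90]
  25 → locker 4  [load 90/90]
  75 → locker 6 (new)  [load 75/90]
  50 → locker 7 (new)  [load 50/90]
7 storage lockers opened.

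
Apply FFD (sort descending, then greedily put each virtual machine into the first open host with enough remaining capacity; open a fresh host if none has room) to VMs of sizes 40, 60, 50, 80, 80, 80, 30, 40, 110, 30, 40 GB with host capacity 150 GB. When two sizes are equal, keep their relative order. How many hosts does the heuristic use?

Sorted descending: 110, 80, 80, 80, 60, 50, 40, 40, 40, 30, 30.
  110 → host 1 (new)  [load 110/150]
  80 → host 2 (new)  [load 80/150]
  80 → host 3 (new)  [load 80/150]
  80 → host 4 (new)  [load 80/150]
  60 → host 2  [load 140/150]
  50 → host 3  [load 130/150]
  40 → host 1  [load 150/150]
  40 → host 4  [load 120/150]
  40 → host 5 (new)  [load 40/150]
  30 → host 4  [load 150/150]
  30 → host 5  [load 70/150]
5 hosts opened.

5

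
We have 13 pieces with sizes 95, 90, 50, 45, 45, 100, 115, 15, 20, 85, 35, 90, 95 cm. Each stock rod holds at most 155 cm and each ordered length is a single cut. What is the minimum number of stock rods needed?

Total = 115 + 100 + 95 + 95 + 90 + 90 + 85 + 50 + 45 + 45 + 35 + 20 + 15 = 880 cm.
Lower bound: ⌈880/155⌉ = 6 stock rods.
Also, 7 pieces each exceed 155/2 cm, and no two of those can share a stock rod, so at least 7 stock rods are needed.
A packing using 7 stock rods:
  stock rod 1: 115 + 35 = 150
  stock rod 2: 100 + 50 = 150
  stock rod 3: 95 + 45 + 15 = 155
  stock rod 4: 95 + 45 = 140
  stock rod 5: 90 + 20 = 110
  stock rod 6: 90 = 90
  stock rod 7: 85 = 85
This matches the lower bound, so 7 is optimal.

7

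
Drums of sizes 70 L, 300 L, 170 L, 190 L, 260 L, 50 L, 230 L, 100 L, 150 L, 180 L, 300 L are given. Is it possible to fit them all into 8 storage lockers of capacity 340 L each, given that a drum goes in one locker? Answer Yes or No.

Yes

A valid assignment using 7 storage lockers:
  locker 1: 300 = 300
  locker 2: 300 = 300
  locker 3: 260 + 70 = 330
  locker 4: 230 + 100 = 330
  locker 5: 190 + 150 = 340
  locker 6: 180 + 50 = 230
  locker 7: 170 = 170
That uses only 7 ≤ 8, so 8 storage lockers are enough.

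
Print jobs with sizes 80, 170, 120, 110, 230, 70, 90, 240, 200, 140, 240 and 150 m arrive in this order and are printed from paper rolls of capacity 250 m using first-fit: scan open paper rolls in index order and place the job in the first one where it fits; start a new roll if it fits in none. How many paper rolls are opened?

9

  80 → roll 1 (new)  [load 80/250]
  170 → roll 1  [load 250/250]
  120 → roll 2 (new)  [load 120/250]
  110 → roll 2  [load 230/250]
  230 → roll 3 (new)  [load 230/250]
  70 → roll 4 (new)  [load 70/250]
  90 → roll 4  [load 160/250]
  240 → roll 5 (new)  [load 240/250]
  200 → roll 6 (new)  [load 200/250]
  140 → roll 7 (new)  [load 140/250]
  240 → roll 8 (new)  [load 240/250]
  150 → roll 9 (new)  [load 150/250]
9 paper rolls opened.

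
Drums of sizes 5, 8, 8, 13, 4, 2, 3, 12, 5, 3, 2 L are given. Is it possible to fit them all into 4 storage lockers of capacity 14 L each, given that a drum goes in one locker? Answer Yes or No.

No

Total = 65 L; ⌈65/14⌉ = 5.
At least 5 storage lockers are required, but only 4 are allowed.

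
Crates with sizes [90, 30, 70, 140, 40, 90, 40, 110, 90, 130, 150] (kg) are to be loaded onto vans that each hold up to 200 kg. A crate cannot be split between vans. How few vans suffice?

6

Total = 150 + 140 + 130 + 110 + 90 + 90 + 90 + 70 + 40 + 40 + 30 = 980 kg.
Lower bound: ⌈980/200⌉ = 5 vans.
A packing using 6 vans:
  van 1: 150 + 40 = 190
  van 2: 140 + 40 = 180
  van 3: 130 + 70 = 200
  van 4: 110 + 90 = 200
  van 5: 90 + 90 = 180
  van 6: 30 = 30
No arrangement into 5 vans stays within capacity, so 6 is optimal.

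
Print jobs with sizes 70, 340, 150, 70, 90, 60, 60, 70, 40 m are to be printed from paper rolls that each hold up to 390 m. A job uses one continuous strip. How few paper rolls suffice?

3

Total = 340 + 150 + 90 + 70 + 70 + 70 + 60 + 60 + 40 = 950 m.
Lower bound: ⌈950/390⌉ = 3 paper rolls.
A packing using 3 paper rolls:
  roll 1: 340 + 40 = 380
  roll 2: 150 + 90 + 70 + 70 = 380
  roll 3: 70 + 60 + 60 = 190
This matches the lower bound, so 3 is optimal.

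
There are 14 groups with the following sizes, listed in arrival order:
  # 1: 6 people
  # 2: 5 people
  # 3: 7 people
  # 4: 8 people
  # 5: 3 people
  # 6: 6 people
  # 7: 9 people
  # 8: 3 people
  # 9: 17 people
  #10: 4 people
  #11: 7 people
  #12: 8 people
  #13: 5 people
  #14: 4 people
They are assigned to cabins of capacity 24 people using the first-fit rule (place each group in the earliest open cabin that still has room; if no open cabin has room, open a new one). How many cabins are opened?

  6 → cabin 1 (new)  [load 6/24]
  5 → cabin 1  [load 11/24]
  7 → cabin 1  [load 18/24]
  8 → cabin 2 (new)  [load 8/24]
  3 → cabin 1  [load 21/24]
  6 → cabin 2  [load 14/24]
  9 → cabin 2  [load 23/24]
  3 → cabin 1  [load 24/24]
  17 → cabin 3 (new)  [load 17/24]
  4 → cabin 3  [load 21/24]
  7 → cabin 4 (new)  [load 7/24]
  8 → cabin 4  [load 15/24]
  5 → cabin 4  [load 20/24]
  4 → cabin 4  [load 24/24]
4 cabins opened.

4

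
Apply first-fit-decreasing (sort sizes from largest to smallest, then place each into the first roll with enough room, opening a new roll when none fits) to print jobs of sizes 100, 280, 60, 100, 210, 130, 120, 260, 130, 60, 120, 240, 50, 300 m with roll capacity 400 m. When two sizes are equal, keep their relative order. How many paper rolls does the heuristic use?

Sorted descending: 300, 280, 260, 240, 210, 130, 130, 120, 120, 100, 100, 60, 60, 50.
  300 → roll 1 (new)  [load 300/400]
  280 → roll 2 (new)  [load 280/400]
  260 → roll 3 (new)  [load 260/400]
  240 → roll 4 (new)  [load 240/400]
  210 → roll 5 (new)  [load 210/400]
  130 → roll 3  [load 390/400]
  130 → roll 4  [load 370/400]
  120 → roll 2  [load 400/400]
  120 → roll 5  [load 330/400]
  100 → roll 1  [load 400/400]
  100 → roll 6 (new)  [load 100/400]
  60 → roll 5  [load 390/400]
  60 → roll 6  [load 160/400]
  50 → roll 6  [load 210/400]
6 paper rolls opened.

6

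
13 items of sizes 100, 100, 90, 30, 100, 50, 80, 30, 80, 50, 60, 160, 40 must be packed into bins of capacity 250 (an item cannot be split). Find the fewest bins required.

Total = 160 + 100 + 100 + 100 + 90 + 80 + 80 + 60 + 50 + 50 + 40 + 30 + 30 = 970.
Lower bound: ⌈970/250⌉ = 4 bins.
A packing using 4 bins:
  bin 1: 160 + 90 = 250
  bin 2: 100 + 100 + 50 = 250
  bin 3: 100 + 80 + 60 = 240
  bin 4: 80 + 50 + 40 + 30 + 30 = 230
This matches the lower bound, so 4 is optimal.

4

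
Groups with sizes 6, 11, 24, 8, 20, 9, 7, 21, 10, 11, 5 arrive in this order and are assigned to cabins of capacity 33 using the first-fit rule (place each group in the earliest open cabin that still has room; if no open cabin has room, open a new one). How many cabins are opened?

5

  6 → cabin 1 (new)  [load 6/33]
  11 → cabin 1  [load 17/33]
  24 → cabin 2 (new)  [load 24/33]
  8 → cabin 1  [load 25/33]
  20 → cabin 3 (new)  [load 20/33]
  9 → cabin 2  [load 33/33]
  7 → cabin 1  [load 32/33]
  21 → cabin 4 (new)  [load 21/33]
  10 → cabin 3  [load 30/33]
  11 → cabin 4  [load 32/33]
  5 → cabin 5 (new)  [load 5/33]
5 cabins opened.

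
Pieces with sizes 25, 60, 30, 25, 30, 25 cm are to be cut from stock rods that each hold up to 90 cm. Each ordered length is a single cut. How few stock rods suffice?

3

Total = 60 + 30 + 30 + 25 + 25 + 25 = 195 cm.
Lower bound: ⌈195/90⌉ = 3 stock rods.
A packing using 3 stock rods:
  stock rod 1: 60 + 30 = 90
  stock rod 2: 30 + 25 + 25 = 80
  stock rod 3: 25 = 25
This matches the lower bound, so 3 is optimal.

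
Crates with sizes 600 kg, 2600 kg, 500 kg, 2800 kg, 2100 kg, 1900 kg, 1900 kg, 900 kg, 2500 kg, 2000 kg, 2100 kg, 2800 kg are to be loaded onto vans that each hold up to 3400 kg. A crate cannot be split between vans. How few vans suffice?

Total = 2800 + 2800 + 2600 + 2500 + 2100 + 2100 + 2000 + 1900 + 1900 + 900 + 600 + 500 = 22700 kg.
Lower bound: ⌈22700/3400⌉ = 7 vans.
Also, 9 crates each exceed 1700 kg, and no two of those can share a van, so at least 9 vans are needed.
A packing using 9 vans:
  van 1: 2800 + 600 = 3400
  van 2: 2800 + 500 = 3300
  van 3: 2600 = 2600
  van 4: 2500 + 900 = 3400
  van 5: 2100 = 2100
  van 6: 2100 = 2100
  van 7: 2000 = 2000
  van 8: 1900 = 1900
  van 9: 1900 = 1900
This matches the lower bound, so 9 is optimal.

9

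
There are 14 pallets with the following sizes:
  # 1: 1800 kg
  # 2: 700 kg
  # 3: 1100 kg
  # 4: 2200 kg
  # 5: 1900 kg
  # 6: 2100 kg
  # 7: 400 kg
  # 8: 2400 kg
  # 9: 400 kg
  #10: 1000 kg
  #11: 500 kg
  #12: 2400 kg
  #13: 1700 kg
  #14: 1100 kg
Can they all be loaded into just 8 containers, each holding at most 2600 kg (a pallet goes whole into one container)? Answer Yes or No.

Total = 19700 kg; ⌈19700/2600⌉ = 8.
The bound of 8 does not rule out 8, but exhaustive search shows no assignment into 8 containers of capacity 2600 kg exists — the minimum is 9.

No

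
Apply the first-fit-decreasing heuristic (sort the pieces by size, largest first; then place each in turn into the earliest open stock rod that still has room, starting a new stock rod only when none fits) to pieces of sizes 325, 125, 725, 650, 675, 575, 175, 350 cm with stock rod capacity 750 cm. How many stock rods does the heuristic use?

Sorted descending: 725, 675, 650, 575, 350, 325, 175, 125.
  725 → stock rod 1 (new)  [load 725/750]
  675 → stock rod 2 (new)  [load 675/750]
  650 → stock rod 3 (new)  [load 650/750]
  575 → stock rod 4 (new)  [load 575/750]
  350 → stock rod 5 (new)  [load 350/750]
  325 → stock rod 5  [load 675/750]
  175 → stock rod 4  [load 750/750]
  125 → stock rod 6 (new)  [load 125/750]
6 stock rods opened.

6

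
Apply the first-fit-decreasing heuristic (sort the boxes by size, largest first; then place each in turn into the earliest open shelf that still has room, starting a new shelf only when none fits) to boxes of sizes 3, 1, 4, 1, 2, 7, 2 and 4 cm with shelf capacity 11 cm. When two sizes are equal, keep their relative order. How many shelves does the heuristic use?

3

Sorted descending: 7, 4, 4, 3, 2, 2, 1, 1.
  7 → shelf 1 (new)  [load 7/11]
  4 → shelf 1  [load 11/11]
  4 → shelf 2 (new)  [load 4/11]
  3 → shelf 2  [load 7/11]
  2 → shelf 2  [load 9/11]
  2 → shelf 2  [load 11/11]
  1 → shelf 3 (new)  [load 1/11]
  1 → shelf 3  [load 2/11]
3 shelves opened.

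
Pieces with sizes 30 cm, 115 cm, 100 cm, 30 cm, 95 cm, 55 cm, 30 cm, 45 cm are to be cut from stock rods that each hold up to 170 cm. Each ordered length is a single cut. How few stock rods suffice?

3

Total = 115 + 100 + 95 + 55 + 45 + 30 + 30 + 30 = 500 cm.
Lower bound: ⌈500/170⌉ = 3 stock rods.
A packing using 3 stock rods:
  stock rod 1: 115 + 55 = 170
  stock rod 2: 100 + 30 + 30 = 160
  stock rod 3: 95 + 45 + 30 = 170
This matches the lower bound, so 3 is optimal.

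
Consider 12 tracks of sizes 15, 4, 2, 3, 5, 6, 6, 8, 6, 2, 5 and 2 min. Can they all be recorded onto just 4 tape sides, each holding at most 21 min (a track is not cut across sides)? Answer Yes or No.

Yes

A valid assignment using 4 tape sides:
  side 1: 15 + 6 = 21
  side 2: 8 + 6 + 6 = 20
  side 3: 5 + 5 + 4 + 3 + 2 + 2 = 21
  side 4: 2 = 2
Every load is within 21 min, so 4 tape sides suffice.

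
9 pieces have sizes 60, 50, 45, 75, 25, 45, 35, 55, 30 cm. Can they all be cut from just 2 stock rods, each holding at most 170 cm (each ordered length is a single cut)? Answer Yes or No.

Total = 420 cm; ⌈420/170⌉ = 3.
At least 3 stock rods are required, but only 2 are allowed.

No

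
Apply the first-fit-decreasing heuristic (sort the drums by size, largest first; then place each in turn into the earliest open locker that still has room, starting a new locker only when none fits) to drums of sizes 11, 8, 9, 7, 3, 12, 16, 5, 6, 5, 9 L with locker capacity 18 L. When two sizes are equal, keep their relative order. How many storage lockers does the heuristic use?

6

Sorted descending: 16, 12, 11, 9, 9, 8, 7, 6, 5, 5, 3.
  16 → locker 1 (new)  [load 16/18]
  12 → locker 2 (new)  [load 12/18]
  11 → locker 3 (new)  [load 11/18]
  9 → locker 4 (new)  [load 9/18]
  9 → locker 4  [load 18/18]
  8 → locker 5 (new)  [load 8/18]
  7 → locker 3  [load 18/18]
  6 → locker 2  [load 18/18]
  5 → locker 5  [load 13/18]
  5 → locker 5  [load 18/18]
  3 → locker 6 (new)  [load 3/18]
6 storage lockers opened.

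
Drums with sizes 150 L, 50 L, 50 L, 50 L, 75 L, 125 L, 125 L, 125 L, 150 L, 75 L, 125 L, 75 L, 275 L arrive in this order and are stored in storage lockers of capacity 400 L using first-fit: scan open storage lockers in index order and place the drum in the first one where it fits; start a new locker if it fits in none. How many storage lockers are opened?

4

  150 → locker 1 (new)  [load 150/400]
  50 → locker 1  [load 200/400]
  50 → locker 1  [load 250/400]
  50 → locker 1  [load 300/400]
  75 → locker 1  [load 375/400]
  125 → locker 2 (new)  [load 125/400]
  125 → locker 2  [load 250/400]
  125 → locker 2  [load 375/400]
  150 → locker 3 (new)  [load 150/400]
  75 → locker 3  [load 225/400]
  125 → locker 3  [load 350/400]
  75 → locker 4 (new)  [load 75/400]
  275 → locker 4  [load 350/400]
4 storage lockers opened.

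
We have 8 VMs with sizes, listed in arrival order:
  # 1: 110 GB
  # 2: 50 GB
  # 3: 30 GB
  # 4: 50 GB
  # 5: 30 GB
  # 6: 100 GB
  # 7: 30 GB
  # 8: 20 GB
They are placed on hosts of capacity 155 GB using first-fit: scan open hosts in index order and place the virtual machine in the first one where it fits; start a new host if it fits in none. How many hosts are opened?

  110 → host 1 (new)  [load 110/155]
  50 → host 2 (new)  [load 50/155]
  30 → host 1  [load 140/155]
  50 → host 2  [load 100/155]
  30 → host 2  [load 130/155]
  100 → host 3 (new)  [load 100/155]
  30 → host 3  [load 130/155]
  20 → host 2  [load 150/155]
3 hosts opened.

3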